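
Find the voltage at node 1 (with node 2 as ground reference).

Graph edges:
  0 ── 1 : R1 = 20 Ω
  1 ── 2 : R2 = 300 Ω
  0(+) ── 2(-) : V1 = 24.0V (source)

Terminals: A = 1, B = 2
Nodal analysis, taking node 2 as the 0 V reference.
Source V1 fixes V_0 = 24 V.
KCL at each unknown node (sum of currents leaving = 0; resistances in Ω):
  Node 1: (V_1 - 24)/20 + (V_1 - 0)/300 = 0
Collecting terms: 0.05333 × V_1 = 1.2  =>  V_1 = 22.5 V
The requested potential is V_1 = 22.5 V.

Final answer: V_1 = 22.5 V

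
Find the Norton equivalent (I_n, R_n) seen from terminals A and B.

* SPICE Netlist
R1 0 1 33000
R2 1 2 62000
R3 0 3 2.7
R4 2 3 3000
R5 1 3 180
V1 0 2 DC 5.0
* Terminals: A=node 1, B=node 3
Find the Thévenin equivalent first; then I_n = V_th/R_th and R_n = R_th.
Step 1 — V_th is the open-circuit voltage V_A - V_B (nothing connected across the terminals).
Nodal analysis, taking node 2 as the 0 V reference.
Source V1 fixes V_0 = 5 V.
KCL at each unknown node (sum of currents leaving = 0; resistances in Ω):
  Node 1: (V_1 - 5)/33000 + (V_1 - 0)/62000 + (V_1 - V_3)/180 = 0
  Node 3: (V_3 - 5)/2.7 + (V_3 - 0)/3000 + (V_3 - V_1)/180 = 0
Collecting terms (coefficients in siemens):
  0.005602·V_1 - 0.005556·V_3 = 0.0001515
  0.3763·V_3 - 0.005556·V_1 = 1.852
Determinant D = (0.005602)(0.3763) - (-0.005556)(-0.005556) = 0.002077
V_1 = [(0.0001515)(0.3763) - (-0.005556)(1.852)]/D = 4.981 V
V_3 = [(0.005602)(1.852) - (0.0001515)(-0.005556)]/D = 4.995 V
V_th = V_1 - V_3 = 4.981 - 4.995 = -0.01436 V
Step 2 — R_th: zero the source — replace V1 by a short circuit (node 2 merges into node 0) — and find the resistance seen between A (node 1) and B (node 3).
Reduce the network between node 1 (A) and node 3 (B) by series/parallel combination:
  Rp1 = R1 ‖ R2 (parallel, both between nodes 0 and 1) = 1/(1/33000 + 1/62000) = 21540 Ω
  Rp2 = R3 ‖ R4 (parallel, both between nodes 0 and 3) = 1/(1/2.7 + 1/3000) = 2.698 Ω
  Rs1 = Rp1 + Rp2 (series, joined only at node 0) = 21540 + 2.698 = 21540 Ω
  Rp3 = R5 ‖ Rs1 (parallel, both between nodes 1 and 3) = 1/(1/180 + 1/21540) = 178.5 Ω
R_th = 178.5 Ω
I_n = V_th/R_th = -0.01436/178.5 = -0.00008043 A, and R_n = R_th = 178.5 Ω

Final answer: I_n = -8.043e-05 A, R_n = 178.5 Ω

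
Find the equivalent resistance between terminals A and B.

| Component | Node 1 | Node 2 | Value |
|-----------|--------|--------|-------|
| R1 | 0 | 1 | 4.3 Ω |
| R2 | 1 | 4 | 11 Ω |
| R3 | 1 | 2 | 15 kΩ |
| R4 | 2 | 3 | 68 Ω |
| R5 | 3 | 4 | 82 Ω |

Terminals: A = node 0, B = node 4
Reduce the network between node 0 (A) and node 4 (B) by series/parallel combination:
  Rs1 = R3 + R4 (series, joined only at node 2) = 15000 + 68 = 15070 Ω
  Rs2 = R5 + Rs1 (series, joined only at node 3) = 82 + 15070 = 15150 Ω
  Rp1 = R2 ‖ Rs2 (parallel, both between nodes 1 and 4) = 1/(1/11 + 1/15150) = 10.99 Ω
  Rs3 = R1 + Rp1 (series, joined only at node 1) = 4.3 + 10.99 = 15.29 Ω
R_eq = 15.29 Ω

Final answer: 15.29 Ω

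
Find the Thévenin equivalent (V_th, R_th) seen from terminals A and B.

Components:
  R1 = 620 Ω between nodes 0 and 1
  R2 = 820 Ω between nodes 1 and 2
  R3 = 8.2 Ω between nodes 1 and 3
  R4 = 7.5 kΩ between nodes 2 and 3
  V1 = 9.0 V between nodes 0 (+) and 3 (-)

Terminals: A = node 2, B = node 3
Step 1 — V_th is the open-circuit voltage V_A - V_B (nothing connected across the terminals).
Nodal analysis, taking node 3 as the 0 V reference.
Source V1 fixes V_0 = 9 V.
KCL at each unknown node (sum of currents leaving = 0; resistances in Ω):
  Node 1: (V_1 - 9)/620 + (V_1 - V_2)/820 + (V_1 - 0)/8.2 = 0
  Node 2: (V_2 - V_1)/820 + (V_2 - 0)/7500 = 0
Collecting terms (coefficients in siemens):
  0.1248·V_1 - 0.00122·V_2 = 0.01452
  0.001353·V_2 - 0.00122·V_1 = 0
Determinant D = (0.1248)(0.001353) - (-0.00122)(-0.00122) = 0.0001673
V_1 = [(0.01452)(0.001353) - (-0.00122)(0)]/D = 0.1174 V
V_2 = [(0.1248)(0) - (0.01452)(-0.00122)]/D = 0.1058 V
V_th = V_2 - V_3 = 0.1058 - 0 = 0.1058 V
Step 2 — R_th: zero the source — replace V1 by a short circuit (node 3 merges into node 0) — and find the resistance seen between A (node 2) and B (node 0).
Reduce the network between node 2 (A) and node 0 (B) by series/parallel combination:
  Rp1 = R1 ‖ R3 (parallel, both between nodes 0 and 1) = 1/(1/620 + 1/8.2) = 8.093 Ω
  Rs1 = R2 + Rp1 (series, joined only at node 1) = 820 + 8.093 = 828.1 Ω
  Rp2 = R4 ‖ Rs1 (parallel, both between nodes 0 and 2) = 1/(1/7500 + 1/828.1) = 745.8 Ω
R_th = 745.8 Ω

Final answer: V_th = 0.1058 V, R_th = 745.8 Ω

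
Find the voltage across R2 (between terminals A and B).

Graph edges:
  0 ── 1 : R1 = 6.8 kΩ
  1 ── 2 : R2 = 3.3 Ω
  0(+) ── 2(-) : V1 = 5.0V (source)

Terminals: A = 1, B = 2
R1 and R2 are in series across V1 (node 0 → node 1 → node 2), and the output A–B is taken across R2, so this is a voltage divider.
Series current: I = V1/(R1 + R2) = 5/(6800 + 3.3) = 5/6803 = 0.0007349 A
V_R2 = I × R2 = V1 × R2/(R1 + R2) = 5 × 3.3/6803 = 0.002425 V

Final answer: 0.002425 V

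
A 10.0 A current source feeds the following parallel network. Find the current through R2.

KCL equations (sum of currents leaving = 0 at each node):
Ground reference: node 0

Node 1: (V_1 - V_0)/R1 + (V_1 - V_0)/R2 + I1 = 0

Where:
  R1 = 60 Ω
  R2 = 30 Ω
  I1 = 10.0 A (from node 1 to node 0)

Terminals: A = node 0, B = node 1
All resistors sit directly between nodes 0 and 1, so they are in parallel and share one voltage V; the full source current 10 A splits among them.
1/R_par = 1/60 + 1/30 = 0.05 S  =>  R_par = 20 Ω
V = I × R_par = 10 × 20 = 200 V
I_R2 = V/R2 = 200/30 = 6.667 A

Final answer: 6.667 A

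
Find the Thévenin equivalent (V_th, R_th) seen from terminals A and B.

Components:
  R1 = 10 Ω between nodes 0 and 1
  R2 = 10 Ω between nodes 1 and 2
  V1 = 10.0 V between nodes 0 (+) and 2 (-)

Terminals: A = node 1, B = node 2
Step 1 — V_th is the open-circuit voltage V_A - V_B (nothing connected across the terminals).
Nodal analysis, taking node 2 as the 0 V reference.
Source V1 fixes V_0 = 10 V.
KCL at each unknown node (sum of currents leaving = 0; resistances in Ω):
  Node 1: (V_1 - 10)/10 + (V_1 - 0)/10 = 0
Collecting terms: 0.2 × V_1 = 1  =>  V_1 = 5 V
V_th = V_1 - V_2 = 5 - 0 = 5 V
Step 2 — R_th: zero the source — replace V1 by a short circuit (node 2 merges into node 0) — and find the resistance seen between A (node 1) and B (node 0).
Reduce the network between node 1 (A) and node 0 (B) by series/parallel combination:
  Rp1 = R1 ‖ R2 (parallel, both between nodes 0 and 1) = 1/(1/10 + 1/10) = 5 Ω
R_th = 5 Ω

Final answer: V_th = 5 V, R_th = 5 Ω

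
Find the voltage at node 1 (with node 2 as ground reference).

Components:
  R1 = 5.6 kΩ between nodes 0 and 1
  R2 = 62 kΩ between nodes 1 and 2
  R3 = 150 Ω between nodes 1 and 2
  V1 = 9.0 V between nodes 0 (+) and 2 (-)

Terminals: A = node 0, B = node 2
Nodal analysis, taking node 2 as the 0 V reference.
Source V1 fixes V_0 = 9 V.
KCL at each unknown node (sum of currents leaving = 0; resistances in Ω):
  Node 1: (V_1 - 9)/5600 + (V_1 - 0)/62000 + (V_1 - 0)/150 = 0
Collecting terms: 0.006861 × V_1 = 0.001607  =>  V_1 = 0.2342 V
The requested potential is V_1 = 0.2342 V.

Final answer: V_1 = 0.2342 V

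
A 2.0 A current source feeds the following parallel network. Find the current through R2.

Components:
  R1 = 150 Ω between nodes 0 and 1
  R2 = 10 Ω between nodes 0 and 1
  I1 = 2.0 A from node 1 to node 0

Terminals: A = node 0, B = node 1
All resistors sit directly between nodes 0 and 1, so they are in parallel and share one voltage V; the full source current 2 A splits among them.
1/R_par = 1/150 + 1/10 = 0.1067 S  =>  R_par = 9.375 Ω
V = I × R_par = 2 × 9.375 = 18.75 V
I_R2 = V/R2 = 18.75/10 = 1.875 A

Final answer: 1.875 A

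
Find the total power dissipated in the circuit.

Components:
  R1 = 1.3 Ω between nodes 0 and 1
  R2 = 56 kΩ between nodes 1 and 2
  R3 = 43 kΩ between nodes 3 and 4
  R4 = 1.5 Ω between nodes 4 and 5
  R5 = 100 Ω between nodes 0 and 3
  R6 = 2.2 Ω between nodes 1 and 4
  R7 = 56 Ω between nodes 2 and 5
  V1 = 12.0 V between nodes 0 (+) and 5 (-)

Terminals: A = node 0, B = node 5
Nodal analysis, taking node 5 as the 0 V reference.
Source V1 fixes V_0 = 12 V.
KCL at each unknown node (sum of currents leaving = 0; resistances in Ω):
  Node 1: (V_1 - 12)/1.3 + (V_1 - V_2)/56000 + (V_1 - V_4)/2.2 = 0
  Node 2: (V_2 - V_1)/56000 + (V_2 - 0)/56 = 0
  Node 3: (V_3 - V_4)/43000 + (V_3 - 12)/100 = 0
  Node 4: (V_4 - V_3)/43000 + (V_4 - 0)/1.5 + (V_4 - V_1)/2.2 = 0
Collecting terms (coefficients in siemens):
  1.224·V_1 - 0.00001786·V_2 - 0.4545·V_4 = 9.231
  0.01787·V_2 - 0.00001786·V_1 = 0
  0.01002·V_3 - 0.00002326·V_4 = 0.12
  1.121·V_4 - 0.4545·V_1 - 0.00002326·V_3 = 0
Solving these 4 simultaneous equations (Gaussian elimination) gives:
  V_1 = 8.88 V, V_2 = 0.008871 V, V_3 = 11.98 V, V_4 = 3.6 V
Power in each resistor, P = (ΔV)²/R:
  P_R1 = (12 - 8.88)²/1.3 = 7.488 W
  P_R2 = (8.88 - 0.008871)²/56000 = 0.001405 W
  P_R3 = (11.98 - 3.6)²/43000 = 0.001633 W
  P_R4 = (3.6 - 0)²/1.5 = 8.641 W
  P_R5 = (12 - 11.98)²/100 = 0.000003798 W
  P_R6 = (8.88 - 3.6)²/2.2 = 12.67 W
  P_R7 = (0.008871 - 0)²/56 = 0.000001405 W
P_total = P_R1 + P_R2 + P_R3 + P_R4 + P_R5 + P_R6 + P_R7 = 28.8 W

Final answer: 28.8 W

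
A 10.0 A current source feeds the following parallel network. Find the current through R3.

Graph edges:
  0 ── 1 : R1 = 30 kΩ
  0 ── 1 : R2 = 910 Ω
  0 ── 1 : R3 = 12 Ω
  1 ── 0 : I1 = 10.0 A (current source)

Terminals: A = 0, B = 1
All resistors sit directly between nodes 0 and 1, so they are in parallel and share one voltage V; the full source current 10 A splits among them.
1/R_par = 1/30000 + 1/910 + 1/12 = 0.08447 S  =>  R_par = 11.84 Ω
V = I × R_par = 10 × 11.84 = 118.4 V
I_R3 = V/R3 = 118.4/12 = 9.866 A

Final answer: 9.866 A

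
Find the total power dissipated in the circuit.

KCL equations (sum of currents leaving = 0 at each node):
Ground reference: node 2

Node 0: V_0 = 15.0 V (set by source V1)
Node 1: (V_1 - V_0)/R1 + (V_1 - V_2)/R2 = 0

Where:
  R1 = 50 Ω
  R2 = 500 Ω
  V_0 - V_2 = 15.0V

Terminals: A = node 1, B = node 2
Nodal analysis, taking node 2 as the 0 V reference.
Source V1 fixes V_0 = 15 V.
KCL at each unknown node (sum of currents leaving = 0; resistances in Ω):
  Node 1: (V_1 - 15)/50 + (V_1 - 0)/500 = 0
Collecting terms: 0.022 × V_1 = 0.3  =>  V_1 = 13.64 V
Power in each resistor, P = (ΔV)²/R:
  P_R1 = (15 - 13.64)²/50 = 0.03719 W
  P_R2 = (13.64 - 0)²/500 = 0.3719 W
P_total = P_R1 + P_R2 = 0.4091 W

Final answer: 0.4091 W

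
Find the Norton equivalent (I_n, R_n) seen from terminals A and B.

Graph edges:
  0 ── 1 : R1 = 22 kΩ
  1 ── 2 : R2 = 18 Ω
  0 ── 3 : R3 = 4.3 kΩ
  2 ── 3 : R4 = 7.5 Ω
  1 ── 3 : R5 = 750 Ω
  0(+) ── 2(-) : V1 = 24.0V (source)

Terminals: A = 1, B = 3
Find the Thévenin equivalent first; then I_n = V_th/R_th and R_n = R_th.
Step 1 — V_th is the open-circuit voltage V_A - V_B (nothing connected across the terminals).
Nodal analysis, taking node 2 as the 0 V reference.
Source V1 fixes V_0 = 24 V.
KCL at each unknown node (sum of currents leaving = 0; resistances in Ω):
  Node 1: (V_1 - 24)/22000 + (V_1 - 0)/18 + (V_1 - V_3)/750 = 0
  Node 3: (V_3 - 24)/4300 + (V_3 - 0)/7.5 + (V_3 - V_1)/750 = 0
Collecting terms (coefficients in siemens):
  0.05693·V_1 - 0.001333·V_3 = 0.001091
  0.1349·V_3 - 0.001333·V_1 = 0.005581
Determinant D = (0.05693)(0.1349) - (-0.001333)(-0.001333) = 0.007679
V_1 = [(0.001091)(0.1349) - (-0.001333)(0.005581)]/D = 0.02013 V
V_3 = [(0.05693)(0.005581) - (0.001091)(-0.001333)]/D = 0.04157 V
V_th = V_1 - V_3 = 0.02013 - 0.04157 = -0.02144 V
Step 2 — R_th: zero the source — replace V1 by a short circuit (node 2 merges into node 0) — and find the resistance seen between A (node 1) and B (node 3).
Reduce the network between node 1 (A) and node 3 (B) by series/parallel combination:
  Rp1 = R1 ‖ R2 (parallel, both between nodes 0 and 1) = 1/(1/22000 + 1/18) = 17.99 Ω
  Rp2 = R3 ‖ R4 (parallel, both between nodes 0 and 3) = 1/(1/4300 + 1/7.5) = 7.487 Ω
  Rs1 = Rp1 + Rp2 (series, joined only at node 0) = 17.99 + 7.487 = 25.47 Ω
  Rp3 = R5 ‖ Rs1 (parallel, both between nodes 1 and 3) = 1/(1/750 + 1/25.47) = 24.64 Ω
R_th = 24.64 Ω
I_n = V_th/R_th = -0.02144/24.64 = -0.0008703 A, and R_n = R_th = 24.64 Ω

Final answer: I_n = -0.0008703 A, R_n = 24.64 Ω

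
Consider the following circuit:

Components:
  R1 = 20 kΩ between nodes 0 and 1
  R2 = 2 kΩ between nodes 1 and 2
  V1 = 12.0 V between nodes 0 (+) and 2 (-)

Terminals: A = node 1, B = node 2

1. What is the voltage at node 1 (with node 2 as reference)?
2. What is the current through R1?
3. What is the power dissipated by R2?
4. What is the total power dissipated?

Nodal analysis, taking node 2 as the 0 V reference.
Source V1 fixes V_0 = 12 V.
KCL at each unknown node (sum of currents leaving = 0; resistances in Ω):
  Node 1: (V_1 - 12)/20000 + (V_1 - 0)/2000 = 0
Collecting terms: 0.00055 × V_1 = 0.0006  =>  V_1 = 1.091 V
Part 1:
  Read off the nodal solution: V_1 = 1.091 V
Part 2:
  I_R1 = (V_0 - V_1)/R1 = (12 - 1.091)/20000 = 0.0005455 A
  Magnitude: I_R1 = 0.0005455 A
Part 3:
  I_R2 = (V_1 - V_2)/R2 = (1.091 - 0)/2000 = 0.0005455 A
  P_R2 = I_R2² × R2 = (0.0005455)² × 2000 = 0.000595 W
Part 4:
  Power in each resistor, P = (ΔV)²/R:
    P_R1 = (12 - 1.091)²/20000 = 0.00595 W
    P_R2 = (1.091 - 0)²/2000 = 0.000595 W
  P_total = P_R1 + P_R2 = 0.006545 W

Final answers:
1. V_1 = 1.091 V
2. I_R1 = 0.0005455 A
3. P_R2 = 0.000595 W
4. P_total = 0.006545 W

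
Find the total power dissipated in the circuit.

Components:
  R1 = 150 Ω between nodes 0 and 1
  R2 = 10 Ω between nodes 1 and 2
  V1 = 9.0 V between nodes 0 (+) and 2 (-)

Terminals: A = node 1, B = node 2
Nodal analysis, taking node 2 as the 0 V reference.
Source V1 fixes V_0 = 9 V.
KCL at each unknown node (sum of currents leaving = 0; resistances in Ω):
  Node 1: (V_1 - 9)/150 + (V_1 - 0)/10 = 0
Collecting terms: 0.1067 × V_1 = 0.06  =>  V_1 = 0.5625 V
Power in each resistor, P = (ΔV)²/R:
  P_R1 = (9 - 0.5625)²/150 = 0.4746 W
  P_R2 = (0.5625 - 0)²/10 = 0.03164 W
P_total = P_R1 + P_R2 = 0.5062 W

Final answer: 0.5062 W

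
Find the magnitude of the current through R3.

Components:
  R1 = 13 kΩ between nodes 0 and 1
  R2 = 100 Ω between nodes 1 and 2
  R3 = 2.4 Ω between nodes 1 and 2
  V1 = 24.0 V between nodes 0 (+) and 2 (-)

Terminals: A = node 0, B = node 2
Nodal analysis, taking node 2 as the 0 V reference.
Source V1 fixes V_0 = 24 V.
KCL at each unknown node (sum of currents leaving = 0; resistances in Ω):
  Node 1: (V_1 - 24)/13000 + (V_1 - 0)/100 + (V_1 - 0)/2.4 = 0
Collecting terms: 0.4267 × V_1 = 0.001846  =>  V_1 = 0.004326 V
I_R3 = (V_1 - V_2)/R3 = (0.004326 - 0)/2.4 = 0.001803 A
|I_R3| = 0.001803 A

Final answer: |I_R3| = 0.001803 A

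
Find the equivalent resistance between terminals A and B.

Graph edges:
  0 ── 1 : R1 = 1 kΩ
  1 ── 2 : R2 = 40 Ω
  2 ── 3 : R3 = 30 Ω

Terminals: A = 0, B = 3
Reduce the network between node 0 (A) and node 3 (B) by series/parallel combination:
  Rs1 = R1 + R2 (series, joined only at node 1) = 1000 + 40 = 1040 Ω
  Rs2 = R3 + Rs1 (series, joined only at node 2) = 30 + 1040 = 1070 Ω
R_eq = 1.07 kΩ

Final answer: 1.07 kΩ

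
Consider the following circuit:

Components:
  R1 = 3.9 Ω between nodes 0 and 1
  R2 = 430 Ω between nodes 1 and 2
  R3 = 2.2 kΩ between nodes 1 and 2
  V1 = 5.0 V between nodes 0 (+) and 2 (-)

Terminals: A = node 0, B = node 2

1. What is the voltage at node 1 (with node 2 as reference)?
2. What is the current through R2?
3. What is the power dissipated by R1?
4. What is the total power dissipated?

Nodal analysis, taking node 2 as the 0 V reference.
Source V1 fixes V_0 = 5 V.
KCL at each unknown node (sum of currents leaving = 0; resistances in Ω):
  Node 1: (V_1 - 5)/3.9 + (V_1 - 0)/430 + (V_1 - 0)/2200 = 0
Collecting terms: 0.2592 × V_1 = 1.282  =>  V_1 = 4.946 V
Part 1:
  Read off the nodal solution: V_1 = 4.946 V
Part 2:
  I_R2 = (V_1 - V_2)/R2 = (4.946 - 0)/430 = 0.0115 A
  Magnitude: I_R2 = 0.0115 A
Part 3:
  I_R1 = (V_0 - V_1)/R1 = (5 - 4.946)/3.9 = 0.01375 A
  P_R1 = I_R1² × R1 = (0.01375)² × 3.9 = 0.0007375 W
Part 4:
  Power in each resistor, P = (ΔV)²/R:
    P_R1 = (5 - 4.946)²/3.9 = 0.0007375 W
    P_R2 = (4.946 - 0)²/430 = 0.0569 W
    P_R3 = (4.946 - 0)²/2200 = 0.01112 W
  P_total = P_R1 + P_R2 + P_R3 = 0.06876 W

Final answers:
1. V_1 = 4.946 V
2. I_R2 = 0.0115 A
3. P_R1 = 0.0007375 W
4. P_total = 0.06876 W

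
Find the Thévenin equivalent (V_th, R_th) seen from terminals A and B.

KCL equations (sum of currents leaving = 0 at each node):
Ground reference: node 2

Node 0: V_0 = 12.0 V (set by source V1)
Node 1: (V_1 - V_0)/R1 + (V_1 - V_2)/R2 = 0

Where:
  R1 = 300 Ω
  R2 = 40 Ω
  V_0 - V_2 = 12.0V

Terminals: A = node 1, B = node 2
Step 1 — V_th is the open-circuit voltage V_A - V_B (nothing connected across the terminals).
Nodal analysis, taking node 2 as the 0 V reference.
Source V1 fixes V_0 = 12 V.
KCL at each unknown node (sum of currents leaving = 0; resistances in Ω):
  Node 1: (V_1 - 12)/300 + (V_1 - 0)/40 = 0
Collecting terms: 0.02833 × V_1 = 0.04  =>  V_1 = 1.412 V
V_th = V_1 - V_2 = 1.412 - 0 = 1.412 V
Step 2 — R_th: zero the source — replace V1 by a short circuit (node 2 merges into node 0) — and find the resistance seen between A (node 1) and B (node 0).
Reduce the network between node 1 (A) and node 0 (B) by series/parallel combination:
  Rp1 = R1 ‖ R2 (parallel, both between nodes 0 and 1) = 1/(1/300 + 1/40) = 35.29 Ω
R_th = 35.29 Ω

Final answer: V_th = 1.412 V, R_th = 35.29 Ω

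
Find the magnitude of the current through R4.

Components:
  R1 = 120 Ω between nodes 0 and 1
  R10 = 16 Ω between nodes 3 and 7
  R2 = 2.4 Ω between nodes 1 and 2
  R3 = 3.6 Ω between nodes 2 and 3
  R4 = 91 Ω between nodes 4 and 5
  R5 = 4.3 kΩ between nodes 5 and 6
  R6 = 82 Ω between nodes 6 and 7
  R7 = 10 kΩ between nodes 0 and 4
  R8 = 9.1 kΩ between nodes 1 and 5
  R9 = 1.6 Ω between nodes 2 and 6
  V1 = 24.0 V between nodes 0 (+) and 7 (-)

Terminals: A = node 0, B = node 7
Nodal analysis, taking node 7 as the 0 V reference.
Source V1 fixes V_0 = 24 V.
KCL at each unknown node (sum of currents leaving = 0; resistances in Ω):
  Node 1: (V_1 - 24)/120 + (V_1 - V_2)/2.4 + (V_1 - V_5)/9100 = 0
  Node 2: (V_2 - V_1)/2.4 + (V_2 - V_3)/3.6 + (V_2 - V_6)/1.6 = 0
  Node 3: (V_3 - V_2)/3.6 + (V_3 - 0)/16 = 0
  Node 4: (V_4 - V_5)/91 + (V_4 - 24)/10000 = 0
  Node 5: (V_5 - V_4)/91 + (V_5 - V_6)/4300 + (V_5 - V_1)/9100 = 0
  Node 6: (V_6 - V_5)/4300 + (V_6 - 0)/82 + (V_6 - V_2)/1.6 = 0
Collecting terms (coefficients in siemens):
  0.4251·V_1 - 0.4167·V_2 - 0.0001099·V_5 = 0.2
  1.319·V_2 - 0.4167·V_1 - 0.2778·V_3 - 0.625·V_6 = 0
  0.3403·V_3 - 0.2778·V_2 = 0
  0.01109·V_4 - 0.01099·V_5 = 0.0024
  0.01133·V_5 - 0.0001099·V_1 - 0.01099·V_4 - 0.0002326·V_6 = 0
  0.6374·V_6 - 0.625·V_2 - 0.0002326·V_5 = 0
Solving these 6 simultaneous equations (Gaussian elimination) gives:
  V_1 = 3.195 V, V_2 = 2.778 V, V_3 = 2.268 V, V_4 = 7.766 V
  V_5 = 7.618 V, V_6 = 2.727 V
I_R4 = (V_4 - V_5)/R4 = (7.766 - 7.618)/91 = 0.001623 A
|I_R4| = 0.001623 A

Final answer: |I_R4| = 0.001623 A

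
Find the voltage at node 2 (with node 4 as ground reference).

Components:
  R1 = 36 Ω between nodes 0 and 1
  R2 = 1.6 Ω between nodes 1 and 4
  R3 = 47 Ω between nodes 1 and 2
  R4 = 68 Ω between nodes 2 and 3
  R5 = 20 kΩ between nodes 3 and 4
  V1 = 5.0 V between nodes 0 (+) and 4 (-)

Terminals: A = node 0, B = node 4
Nodal analysis, taking node 4 as the 0 V reference.
Source V1 fixes V_0 = 5 V.
KCL at each unknown node (sum of currents leaving = 0; resistances in Ω):
  Node 1: (V_1 - 5)/36 + (V_1 - 0)/1.6 + (V_1 - V_2)/47 = 0
  Node 2: (V_2 - V_1)/47 + (V_2 - V_3)/68 = 0
  Node 3: (V_3 - V_2)/68 + (V_3 - 0)/20000 = 0
Collecting terms (coefficients in siemens):
  0.6741·V_1 - 0.02128·V_2 = 0.1389
  0.03598·V_2 - 0.02128·V_1 - 0.01471·V_3 = 0
  0.01476·V_3 - 0.01471·V_2 = 0
Solving these 3 simultaneous equations (Gaussian elimination) gives:
  V_1 = 0.2127 V, V_2 = 0.2123 V, V_3 = 0.2115 V
The requested potential is V_2 = 0.2123 V.

Final answer: V_2 = 0.2123 V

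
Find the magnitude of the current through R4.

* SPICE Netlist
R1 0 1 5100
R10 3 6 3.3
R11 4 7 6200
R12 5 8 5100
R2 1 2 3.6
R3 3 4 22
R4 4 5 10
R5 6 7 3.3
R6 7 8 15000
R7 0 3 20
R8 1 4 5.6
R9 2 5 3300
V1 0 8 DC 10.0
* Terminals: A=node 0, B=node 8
Nodal analysis, taking node 8 as the 0 V reference.
Source V1 fixes V_0 = 10 V.
KCL at each unknown node (sum of currents leaving = 0; resistances in Ω):
  Node 1: (V_1 - 10)/5100 + (V_1 - V_2)/3.6 + (V_1 - V_4)/5.6 = 0
  Node 2: (V_2 - V_1)/3.6 + (V_2 - V_5)/3300 = 0
  Node 3: (V_3 - V_4)/22 + (V_3 - 10)/20 + (V_3 - V_6)/3.3 = 0
  Node 4: (V_4 - V_3)/22 + (V_4 - V_5)/10 + (V_4 - V_1)/5.6 + (V_4 - V_7)/6200 = 0
  Node 5: (V_5 - V_4)/10 + (V_5 - V_2)/3300 + (V_5 - 0)/5100 = 0
  Node 6: (V_6 - V_7)/3.3 + (V_6 - V_3)/3.3 = 0
  Node 7: (V_7 - V_6)/3.3 + (V_7 - 0)/15000 + (V_7 - V_4)/6200 = 0
Collecting terms (coefficients in siemens):
  0.4565·V_1 - 0.2778·V_2 - 0.1786·V_4 = 0.001961
  0.2781·V_2 - 0.2778·V_1 - 0.000303·V_5 = 0
  0.3985·V_3 - 0.04545·V_4 - 0.303·V_6 = 0.5
  0.3242·V_4 - 0.1786·V_1 - 0.04545·V_3 - 0.1·V_5 - 0.0001613·V_7 = 0
  0.1005·V_5 - 0.000303·V_2 - 0.1·V_4 = 0
  0.6061·V_6 - 0.303·V_3 - 0.303·V_7 = 0
  0.3033·V_7 - 0.0001613·V_4 - 0.303·V_6 = 0
Solving these 7 simultaneous equations (Gaussian elimination) gives:
  V_1 = 9.906 V, V_2 = 9.906 V, V_3 = 9.948 V, V_4 = 9.906 V
  V_5 = 9.887 V, V_6 = 9.946 V, V_7 = 9.944 V
I_R4 = (V_4 - V_5)/R4 = (9.906 - 9.887)/10 = 0.001933 A
|I_R4| = 0.001933 A

Final answer: |I_R4| = 0.001933 A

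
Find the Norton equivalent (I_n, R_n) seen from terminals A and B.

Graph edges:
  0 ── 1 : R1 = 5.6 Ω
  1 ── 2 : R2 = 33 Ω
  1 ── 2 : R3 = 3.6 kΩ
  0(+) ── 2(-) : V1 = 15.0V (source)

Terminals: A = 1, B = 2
Find the Thévenin equivalent first; then I_n = V_th/R_th and R_n = R_th.
Step 1 — V_th is the open-circuit voltage V_A - V_B (nothing connected across the terminals).
Nodal analysis, taking node 2 as the 0 V reference.
Source V1 fixes V_0 = 15 V.
KCL at each unknown node (sum of currents leaving = 0; resistances in Ω):
  Node 1: (V_1 - 15)/5.6 + (V_1 - 0)/33 + (V_1 - 0)/3600 = 0
Collecting terms: 0.2092 × V_1 = 2.679  =>  V_1 = 12.81 V
V_th = V_1 - V_2 = 12.81 - 0 = 12.81 V
Step 2 — R_th: zero the source — replace V1 by a short circuit (node 2 merges into node 0) — and find the resistance seen between A (node 1) and B (node 0).
Reduce the network between node 1 (A) and node 0 (B) by series/parallel combination:
  Rp1 = R1 ‖ R2 ‖ R3 (parallel, all between nodes 0 and 1) = 1/(1/5.6 + 1/33 + 1/3600) = 4.781 Ω
R_th = 4.781 Ω
I_n = V_th/R_th = 12.81/4.781 = 2.679 A, and R_n = R_th = 4.781 Ω

Final answer: I_n = 2.679 A, R_n = 4.781 Ω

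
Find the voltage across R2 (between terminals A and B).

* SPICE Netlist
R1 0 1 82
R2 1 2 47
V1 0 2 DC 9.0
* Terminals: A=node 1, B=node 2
R1 and R2 are in series across V1 (node 0 → node 1 → node 2), and the output A–B is taken across R2, so this is a voltage divider.
Series current: I = V1/(R1 + R2) = 9/(82 + 47) = 9/129 = 0.06977 A
V_R2 = I × R2 = V1 × R2/(R1 + R2) = 9 × 47/129 = 3.279 V

Final answer: 3.279 V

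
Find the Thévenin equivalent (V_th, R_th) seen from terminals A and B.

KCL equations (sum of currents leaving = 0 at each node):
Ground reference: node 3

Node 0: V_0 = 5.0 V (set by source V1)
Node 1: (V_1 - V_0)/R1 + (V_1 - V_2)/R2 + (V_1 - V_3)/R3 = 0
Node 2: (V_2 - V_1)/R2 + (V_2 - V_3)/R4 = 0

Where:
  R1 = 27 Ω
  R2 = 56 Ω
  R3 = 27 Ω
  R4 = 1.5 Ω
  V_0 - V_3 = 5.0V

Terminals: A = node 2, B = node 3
Step 1 — V_th is the open-circuit voltage V_A - V_B (nothing connected across the terminals).
Nodal analysis, taking node 3 as the 0 V reference.
Source V1 fixes V_0 = 5 V.
KCL at each unknown node (sum of currents leaving = 0; resistances in Ω):
  Node 1: (V_1 - 5)/27 + (V_1 - V_2)/56 + (V_1 - 0)/27 = 0
  Node 2: (V_2 - V_1)/56 + (V_2 - 0)/1.5 = 0
Collecting terms (coefficients in siemens):
  0.09193·V_1 - 0.01786·V_2 = 0.1852
  0.6845·V_2 - 0.01786·V_1 = 0
Determinant D = (0.09193)(0.6845) - (-0.01786)(-0.01786) = 0.06261
V_1 = [(0.1852)(0.6845) - (-0.01786)(0)]/D = 2.025 V
V_2 = [(0.09193)(0) - (0.1852)(-0.01786)]/D = 0.05282 V
V_th = V_2 - V_3 = 0.05282 - 0 = 0.05282 V
Step 2 — R_th: zero the source — replace V1 by a short circuit (node 3 merges into node 0) — and find the resistance seen between A (node 2) and B (node 0).
Reduce the network between node 2 (A) and node 0 (B) by series/parallel combination:
  Rp1 = R1 ‖ R3 (parallel, both between nodes 0 and 1) = 1/(1/27 + 1/27) = 13.5 Ω
  Rs1 = R2 + Rp1 (series, joined only at node 1) = 56 + 13.5 = 69.5 Ω
  Rp2 = R4 ‖ Rs1 (parallel, both between nodes 0 and 2) = 1/(1/1.5 + 1/69.5) = 1.468 Ω
R_th = 1.468 Ω

Final answer: V_th = 0.05282 V, R_th = 1.468 Ω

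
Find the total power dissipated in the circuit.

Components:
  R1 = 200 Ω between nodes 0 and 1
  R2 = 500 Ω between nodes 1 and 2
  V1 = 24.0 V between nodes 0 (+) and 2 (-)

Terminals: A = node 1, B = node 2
Nodal analysis, taking node 2 as the 0 V reference.
Source V1 fixes V_0 = 24 V.
KCL at each unknown node (sum of currents leaving = 0; resistances in Ω):
  Node 1: (V_1 - 24)/200 + (V_1 - 0)/500 = 0
Collecting terms: 0.007 × V_1 = 0.12  =>  V_1 = 17.14 V
Power in each resistor, P = (ΔV)²/R:
  P_R1 = (24 - 17.14)²/200 = 0.2351 W
  P_R2 = (17.14 - 0)²/500 = 0.5878 W
P_total = P_R1 + P_R2 = 0.8229 W

Final answer: 0.8229 W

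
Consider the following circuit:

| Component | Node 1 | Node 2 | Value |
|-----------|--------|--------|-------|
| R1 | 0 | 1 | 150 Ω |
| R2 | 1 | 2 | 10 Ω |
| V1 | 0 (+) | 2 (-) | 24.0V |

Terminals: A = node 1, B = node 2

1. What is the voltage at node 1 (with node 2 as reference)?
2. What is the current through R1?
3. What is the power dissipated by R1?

Nodal analysis, taking node 2 as the 0 V reference.
Source V1 fixes V_0 = 24 V.
KCL at each unknown node (sum of currents leaving = 0; resistances in Ω):
  Node 1: (V_1 - 24)/150 + (V_1 - 0)/10 = 0
Collecting terms: 0.1067 × V_1 = 0.16  =>  V_1 = 1.5 V
Part 1:
  Read off the nodal solution: V_1 = 1.5 V
Part 2:
  I_R1 = (V_0 - V_1)/R1 = (24 - 1.5)/150 = 0.15 A
  Magnitude: I_R1 = 0.15 A
Part 3:
  I_R1 = (V_0 - V_1)/R1 = (24 - 1.5)/150 = 0.15 A
  P_R1 = I_R1² × R1 = (0.15)² × 150 = 3.375 W

Final answers:
1. V_1 = 1.5 V
2. I_R1 = 0.15 A
3. P_R1 = 3.375 W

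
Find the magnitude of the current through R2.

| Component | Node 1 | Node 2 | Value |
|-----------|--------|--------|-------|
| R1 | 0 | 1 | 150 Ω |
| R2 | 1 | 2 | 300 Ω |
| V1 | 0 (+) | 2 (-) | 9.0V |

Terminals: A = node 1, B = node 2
Nodal analysis, taking node 2 as the 0 V reference.
Source V1 fixes V_0 = 9 V.
KCL at each unknown node (sum of currents leaving = 0; resistances in Ω):
  Node 1: (V_1 - 9)/150 + (V_1 - 0)/300 = 0
Collecting terms: 0.01 × V_1 = 0.06  =>  V_1 = 6 V
I_R2 = (V_1 - V_2)/R2 = (6 - 0)/300 = 0.02 A
|I_R2| = 0.02 A

Final answer: |I_R2| = 0.02 A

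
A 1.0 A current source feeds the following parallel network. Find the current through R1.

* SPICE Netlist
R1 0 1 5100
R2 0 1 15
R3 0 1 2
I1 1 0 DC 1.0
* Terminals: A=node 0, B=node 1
All resistors sit directly between nodes 0 and 1, so they are in parallel and share one voltage V; the full source current 1 A splits among them.
1/R_par = 1/5100 + 1/15 + 1/2 = 0.5669 S  =>  R_par = 1.764 Ω
V = I × R_par = 1 × 1.764 = 1.764 V
I_R1 = V/R1 = 1.764/5100 = 0.0003459 A

Final answer: 0.0003459 A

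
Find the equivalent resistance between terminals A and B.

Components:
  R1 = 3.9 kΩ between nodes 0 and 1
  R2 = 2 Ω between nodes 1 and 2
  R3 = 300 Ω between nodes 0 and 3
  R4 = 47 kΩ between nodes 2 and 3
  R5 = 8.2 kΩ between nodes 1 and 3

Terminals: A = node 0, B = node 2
The network is not a plain series/parallel combination. Inject a 1 A test current into terminal A (node 0) and return it from terminal B (node 2); then R_eq = V_A / (1 A).
Nodal analysis, taking node 2 as the 0 V reference.
Current source I_test pushes 1 A into node 0 and draws it out of node 2.
KCL at each unknown node (sum of currents leaving = 0; resistances in Ω):
  Node 0: (V_0 - V_1)/3900 + (V_0 - V_3)/300 - 1 = 0
  Node 1: (V_1 - V_0)/3900 + (V_1 - 0)/2 + (V_1 - V_3)/8200 = 0
  Node 3: (V_3 - V_0)/300 + (V_3 - V_1)/8200 + (V_3 - 0)/47000 = 0
Collecting terms (coefficients in siemens):
  0.00359·V_0 - 0.0002564·V_1 - 0.003333·V_3 = 1
  0.5004·V_1 - 0.0002564·V_0 - 0.000122·V_3 = 0
  0.003477·V_3 - 0.003333·V_0 - 0.000122·V_1 = 0
Solving these 3 simultaneous equations (Gaussian elimination) gives:
  V_0 = 2542 V, V_1 = 1.896 V, V_3 = 2437 V
R_eq = V_0 / 1 A = 2542 Ω = 2.542 kΩ

Final answer: 2.542 kΩ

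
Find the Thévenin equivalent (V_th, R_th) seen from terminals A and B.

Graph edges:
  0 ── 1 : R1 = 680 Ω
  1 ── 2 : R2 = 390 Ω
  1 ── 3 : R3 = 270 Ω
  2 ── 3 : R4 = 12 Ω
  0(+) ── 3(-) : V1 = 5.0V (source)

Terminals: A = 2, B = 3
Step 1 — V_th is the open-circuit voltage V_A - V_B (nothing connected across the terminals).
Nodal analysis, taking node 3 as the 0 V reference.
Source V1 fixes V_0 = 5 V.
KCL at each unknown node (sum of currents leaving = 0; resistances in Ω):
  Node 1: (V_1 - 5)/680 + (V_1 - V_2)/390 + (V_1 - 0)/270 = 0
  Node 2: (V_2 - V_1)/390 + (V_2 - 0)/12 = 0
Collecting terms (coefficients in siemens):
  0.007738·V_1 - 0.002564·V_2 = 0.007353
  0.0859·V_2 - 0.002564·V_1 = 0
Determinant D = (0.007738)(0.0859) - (-0.002564)(-0.002564) = 0.0006581
V_1 = [(0.007353)(0.0859) - (-0.002564)(0)]/D = 0.9597 V
V_2 = [(0.007738)(0) - (0.007353)(-0.002564)]/D = 0.02865 V
V_th = V_2 - V_3 = 0.02865 - 0 = 0.02865 V
Step 2 — R_th: zero the source — replace V1 by a short circuit (node 3 merges into node 0) — and find the resistance seen between A (node 2) and B (node 0).
Reduce the network between node 2 (A) and node 0 (B) by series/parallel combination:
  Rp1 = R1 ‖ R3 (parallel, both between nodes 0 and 1) = 1/(1/680 + 1/270) = 193.3 Ω
  Rs1 = R2 + Rp1 (series, joined only at node 1) = 390 + 193.3 = 583.3 Ω
  Rp2 = R4 ‖ Rs1 (parallel, both between nodes 0 and 2) = 1/(1/12 + 1/583.3) = 11.76 Ω
R_th = 11.76 Ω

Final answer: V_th = 0.02865 V, R_th = 11.76 Ω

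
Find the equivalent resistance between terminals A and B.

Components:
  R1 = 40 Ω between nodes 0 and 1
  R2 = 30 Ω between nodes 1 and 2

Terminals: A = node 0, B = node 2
Reduce the network between node 0 (A) and node 2 (B) by series/parallel combination:
  Rs1 = R1 + R2 (series, joined only at node 1) = 40 + 30 = 70 Ω
R_eq = 70 Ω

Final answer: 70 Ω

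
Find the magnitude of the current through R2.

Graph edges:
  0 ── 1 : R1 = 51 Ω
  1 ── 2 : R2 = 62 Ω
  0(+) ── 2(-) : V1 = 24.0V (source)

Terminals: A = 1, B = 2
Nodal analysis, taking node 2 as the 0 V reference.
Source V1 fixes V_0 = 24 V.
KCL at each unknown node (sum of currents leaving = 0; resistances in Ω):
  Node 1: (V_1 - 24)/51 + (V_1 - 0)/62 = 0
Collecting terms: 0.03574 × V_1 = 0.4706  =>  V_1 = 13.17 V
I_R2 = (V_1 - V_2)/R2 = (13.17 - 0)/62 = 0.2124 A
|I_R2| = 0.2124 A

Final answer: |I_R2| = 0.2124 A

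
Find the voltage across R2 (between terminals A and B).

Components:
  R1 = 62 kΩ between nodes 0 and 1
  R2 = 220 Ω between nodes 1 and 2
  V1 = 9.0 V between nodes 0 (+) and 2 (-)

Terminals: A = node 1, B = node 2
R1 and R2 are in series across V1 (node 0 → node 1 → node 2), and the output A–B is taken across R2, so this is a voltage divider.
Series current: I = V1/(R1 + R2) = 9/(62000 + 220) = 9/62220 = 0.0001446 A
V_R2 = I × R2 = V1 × R2/(R1 + R2) = 9 × 220/62220 = 0.03182 V

Final answer: 0.03182 V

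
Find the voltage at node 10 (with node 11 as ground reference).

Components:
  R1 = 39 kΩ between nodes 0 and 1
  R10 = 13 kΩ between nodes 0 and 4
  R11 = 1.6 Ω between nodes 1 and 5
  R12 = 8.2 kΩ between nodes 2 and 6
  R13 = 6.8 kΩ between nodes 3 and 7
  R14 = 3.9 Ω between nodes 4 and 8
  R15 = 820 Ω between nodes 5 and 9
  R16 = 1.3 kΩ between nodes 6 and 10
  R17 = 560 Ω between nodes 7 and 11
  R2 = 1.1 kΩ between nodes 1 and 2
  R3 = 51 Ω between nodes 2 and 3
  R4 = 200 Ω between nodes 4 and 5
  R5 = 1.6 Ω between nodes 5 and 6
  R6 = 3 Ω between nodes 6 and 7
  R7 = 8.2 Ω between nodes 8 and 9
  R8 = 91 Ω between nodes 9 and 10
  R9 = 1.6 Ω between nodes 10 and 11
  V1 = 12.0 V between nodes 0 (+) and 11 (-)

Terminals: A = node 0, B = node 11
Nodal analysis, taking node 11 as the 0 V reference.
Source V1 fixes V_0 = 12 V.
KCL at each unknown node (sum of currents leaving = 0; resistances in Ω):
  Node 1: (V_1 - 12)/39000 + (V_1 - V_2)/1100 + (V_1 - V_5)/1.6 = 0
  Node 2: (V_2 - V_1)/1100 + (V_2 - V_3)/51 + (V_2 - V_6)/8200 = 0
  Node 3: (V_3 - V_2)/51 + (V_3 - V_7)/6800 = 0
  Node 4: (V_4 - V_5)/200 + (V_4 - 12)/13000 + (V_4 - V_8)/3.9 = 0
  Node 5: (V_5 - V_4)/200 + (V_5 - V_6)/1.6 + (V_5 - V_1)/1.6 + (V_5 - V_9)/820 = 0
  Node 6: (V_6 - V_5)/1.6 + (V_6 - V_7)/3 + (V_6 - V_2)/8200 + (V_6 - V_10)/1300 = 0
  Node 7: (V_7 - V_6)/3 + (V_7 - V_3)/6800 + (V_7 - 0)/560 = 0
  Node 8: (V_8 - V_9)/8.2 + (V_8 - V_4)/3.9 = 0
  Node 9: (V_9 - V_8)/8.2 + (V_9 - V_10)/91 + (V_9 - V_5)/820 = 0
  Node 10: (V_10 - V_9)/91 + (V_10 - 0)/1.6 + (V_10 - V_6)/1300 = 0
Collecting terms (coefficients in siemens):
  0.6259·V_1 - 0.0009091·V_2 - 0.625·V_5 = 0.0003077
  0.02064·V_2 - 0.0009091·V_1 - 0.01961·V_3 - 0.000122·V_6 = 0
  0.01975·V_3 - 0.01961·V_2 - 0.0001471·V_7 = 0
  0.2615·V_4 - 0.005·V_5 - 0.2564·V_8 = 0.0009231
  1.256·V_5 - 0.625·V_1 - 0.005·V_4 - 0.625·V_6 - 0.00122·V_9 = 0
  0.9592·V_6 - 0.000122·V_2 - 0.625·V_5 - 0.3333·V_7 - 0.0007692·V_10 = 0
  0.3353·V_7 - 0.0001471·V_3 - 0.3333·V_6 = 0
  0.3784·V_8 - 0.2564·V_4 - 0.122·V_9 = 0
  0.1342·V_9 - 0.00122·V_5 - 0.122·V_8 - 0.01099·V_10 = 0
  0.6368·V_10 - 0.0007692·V_6 - 0.01099·V_9 = 0
Solving these 10 simultaneous equations (Gaussian elimination) gives:
  V_1 = 0.105 V, V_2 = 0.1047 V, V_3 = 0.1047 V, V_4 = 0.1001 V
  V_5 = 0.1045 V, V_6 = 0.1041 V, V_7 = 0.1035 V, V_8 = 0.09641 V
  V_9 = 0.08872 V, V_10 = 0.001657 V
The requested potential is V_10 = 0.001657 V.

Final answer: V_10 = 0.001657 V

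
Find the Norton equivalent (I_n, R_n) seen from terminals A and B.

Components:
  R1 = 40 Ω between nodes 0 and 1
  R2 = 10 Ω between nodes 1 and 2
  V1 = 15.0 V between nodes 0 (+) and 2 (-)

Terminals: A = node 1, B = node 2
Find the Thévenin equivalent first; then I_n = V_th/R_th and R_n = R_th.
Step 1 — V_th is the open-circuit voltage V_A - V_B (nothing connected across the terminals).
Nodal analysis, taking node 2 as the 0 V reference.
Source V1 fixes V_0 = 15 V.
KCL at each unknown node (sum of currents leaving = 0; resistances in Ω):
  Node 1: (V_1 - 15)/40 + (V_1 - 0)/10 = 0
Collecting terms: 0.125 × V_1 = 0.375  =>  V_1 = 3 V
V_th = V_1 - V_2 = 3 - 0 = 3 V
Step 2 — R_th: zero the source — replace V1 by a short circuit (node 2 merges into node 0) — and find the resistance seen between A (node 1) and B (node 0).
Reduce the network between node 1 (A) and node 0 (B) by series/parallel combination:
  Rp1 = R1 ‖ R2 (parallel, both between nodes 0 and 1) = 1/(1/40 + 1/10) = 8 Ω
R_th = 8 Ω
I_n = V_th/R_th = 3/8 = 0.375 A, and R_n = R_th = 8 Ω

Final answer: I_n = 0.375 A, R_n = 8 Ω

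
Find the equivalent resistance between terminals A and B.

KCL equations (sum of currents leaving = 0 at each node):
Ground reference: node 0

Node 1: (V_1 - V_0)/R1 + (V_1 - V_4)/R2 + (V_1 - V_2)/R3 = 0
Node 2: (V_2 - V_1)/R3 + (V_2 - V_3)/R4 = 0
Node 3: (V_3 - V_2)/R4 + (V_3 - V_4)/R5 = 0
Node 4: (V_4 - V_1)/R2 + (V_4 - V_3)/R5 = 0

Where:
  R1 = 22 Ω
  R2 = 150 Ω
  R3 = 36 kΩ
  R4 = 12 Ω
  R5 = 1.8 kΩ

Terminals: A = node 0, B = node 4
Reduce the network between node 0 (A) and node 4 (B) by series/parallel combination:
  Rs1 = R3 + R4 (series, joined only at node 2) = 36000 + 12 = 36010 Ω
  Rs2 = R5 + Rs1 (series, joined only at node 3) = 1800 + 36010 = 37810 Ω
  Rp1 = R2 ‖ Rs2 (parallel, both between nodes 1 and 4) = 1/(1/150 + 1/37810) = 149.4 Ω
  Rs3 = R1 + Rp1 (series, joined only at node 1) = 22 + 149.4 = 171.4 Ω
R_eq = 171.4 Ω

Final answer: 171.4 Ω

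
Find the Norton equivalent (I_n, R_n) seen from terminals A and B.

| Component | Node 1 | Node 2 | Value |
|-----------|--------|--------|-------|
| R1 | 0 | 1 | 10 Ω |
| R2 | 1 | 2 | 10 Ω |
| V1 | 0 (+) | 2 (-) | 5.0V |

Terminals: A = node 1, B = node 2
Find the Thévenin equivalent first; then I_n = V_th/R_th and R_n = R_th.
Step 1 — V_th is the open-circuit voltage V_A - V_B (nothing connected across the terminals).
Nodal analysis, taking node 2 as the 0 V reference.
Source V1 fixes V_0 = 5 V.
KCL at each unknown node (sum of currents leaving = 0; resistances in Ω):
  Node 1: (V_1 - 5)/10 + (V_1 - 0)/10 = 0
Collecting terms: 0.2 × V_1 = 0.5  =>  V_1 = 2.5 V
V_th = V_1 - V_2 = 2.5 - 0 = 2.5 V
Step 2 — R_th: zero the source — replace V1 by a short circuit (node 2 merges into node 0) — and find the resistance seen between A (node 1) and B (node 0).
Reduce the network between node 1 (A) and node 0 (B) by series/parallel combination:
  Rp1 = R1 ‖ R2 (parallel, both between nodes 0 and 1) = 1/(1/10 + 1/10) = 5 Ω
R_th = 5 Ω
I_n = V_th/R_th = 2.5/5 = 0.5 A, and R_n = R_th = 5 Ω

Final answer: I_n = 0.5 A, R_n = 5 Ω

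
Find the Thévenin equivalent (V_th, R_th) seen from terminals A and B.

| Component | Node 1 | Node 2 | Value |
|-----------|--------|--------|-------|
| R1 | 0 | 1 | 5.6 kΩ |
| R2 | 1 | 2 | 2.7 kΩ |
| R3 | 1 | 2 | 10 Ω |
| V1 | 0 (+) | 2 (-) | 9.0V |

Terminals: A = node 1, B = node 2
Step 1 — V_th is the open-circuit voltage V_A - V_B (nothing connected across the terminals).
Nodal analysis, taking node 2 as the 0 V reference.
Source V1 fixes V_0 = 9 V.
KCL at each unknown node (sum of currents leaving = 0; resistances in Ω):
  Node 1: (V_1 - 9)/5600 + (V_1 - 0)/2700 + (V_1 - 0)/10 = 0
Collecting terms: 0.1005 × V_1 = 0.001607  =>  V_1 = 0.01598 V
V_th = V_1 - V_2 = 0.01598 - 0 = 0.01598 V
Step 2 — R_th: zero the source — replace V1 by a short circuit (node 2 merges into node 0) — and find the resistance seen between A (node 1) and B (node 0).
Reduce the network between node 1 (A) and node 0 (B) by series/parallel combination:
  Rp1 = R1 ‖ R2 ‖ R3 (parallel, all between nodes 0 and 1) = 1/(1/5600 + 1/2700 + 1/10) = 9.945 Ω
R_th = 9.945 Ω

Final answer: V_th = 0.01598 V, R_th = 9.945 Ω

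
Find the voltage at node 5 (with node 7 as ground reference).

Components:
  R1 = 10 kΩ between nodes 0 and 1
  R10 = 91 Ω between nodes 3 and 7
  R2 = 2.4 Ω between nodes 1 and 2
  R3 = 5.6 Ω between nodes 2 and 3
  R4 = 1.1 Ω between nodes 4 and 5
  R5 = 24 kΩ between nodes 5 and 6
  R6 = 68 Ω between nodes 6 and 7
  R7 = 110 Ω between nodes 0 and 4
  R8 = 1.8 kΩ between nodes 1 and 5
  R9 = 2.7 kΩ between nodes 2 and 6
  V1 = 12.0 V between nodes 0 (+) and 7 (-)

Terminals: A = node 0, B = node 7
Nodal analysis, taking node 7 as the 0 V reference.
Source V1 fixes V_0 = 12 V.
KCL at each unknown node (sum of currents leaving = 0; resistances in Ω):
  Node 1: (V_1 - 12)/10000 + (V_1 - V_2)/2.4 + (V_1 - V_5)/1800 = 0
  Node 2: (V_2 - V_1)/2.4 + (V_2 - V_3)/5.6 + (V_2 - V_6)/2700 = 0
  Node 3: (V_3 - V_2)/5.6 + (V_3 - 0)/91 = 0
  Node 4: (V_4 - V_5)/1.1 + (V_4 - 12)/110 = 0
  Node 5: (V_5 - V_4)/1.1 + (V_5 - V_6)/24000 + (V_5 - V_1)/1800 = 0
  Node 6: (V_6 - V_5)/24000 + (V_6 - 0)/68 + (V_6 - V_2)/2700 = 0
Collecting terms (coefficients in siemens):
  0.4173·V_1 - 0.4167·V_2 - 0.0005556·V_5 = 0.0012
  0.5956·V_2 - 0.4167·V_1 - 0.1786·V_3 - 0.0003704·V_6 = 0
  0.1896·V_3 - 0.1786·V_2 = 0
  0.9182·V_4 - 0.9091·V_5 = 0.1091
  0.9097·V_5 - 0.0005556·V_1 - 0.9091·V_4 - 0.00004167·V_6 = 0
  0.01512·V_6 - 0.0003704·V_2 - 0.00004167·V_5 = 0
Solving these 6 simultaneous equations (Gaussian elimination) gives:
  V_1 = 0.6743 V, V_2 = 0.6574 V, V_3 = 0.6193 V, V_4 = 11.3 V
  V_5 = 11.29 V, V_6 = 0.04723 V
The requested potential is V_5 = 11.29 V.

Final answer: V_5 = 11.29 V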